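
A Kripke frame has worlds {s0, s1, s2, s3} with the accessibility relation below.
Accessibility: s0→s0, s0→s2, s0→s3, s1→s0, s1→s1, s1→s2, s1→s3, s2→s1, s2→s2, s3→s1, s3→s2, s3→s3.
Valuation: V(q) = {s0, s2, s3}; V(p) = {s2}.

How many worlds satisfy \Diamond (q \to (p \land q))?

Recall that \Diamond ψ holds at a world iff ψ holds at some accessible world.
Let φ = \Diamond (q \to (p \land q)). Evaluate φ at each world:
  s0 (successors {s0, s2, s3}): φ is true.
  s1 (successors {s0, s1, s2, s3}): φ is true.
  s2 (successors {s1, s2}): φ is true.
  s3 (successors {s1, s2, s3}): φ is true.
For instance, at s3:
  At s3: \Diamond (q \to (p \land q)) requires q \to (p \land q) at some successor in {s1, s2, s3}.
    q \to (p \land q) holds at s1, so \Diamond (q \to (p \land q)) is true at s3.
Satisfying worlds: {s0, s1, s2, s3}

4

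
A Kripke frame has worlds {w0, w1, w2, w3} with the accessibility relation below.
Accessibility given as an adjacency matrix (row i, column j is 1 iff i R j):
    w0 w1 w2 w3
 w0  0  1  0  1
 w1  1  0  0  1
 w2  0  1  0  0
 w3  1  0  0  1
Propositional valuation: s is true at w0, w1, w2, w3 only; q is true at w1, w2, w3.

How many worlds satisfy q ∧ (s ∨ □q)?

Let φ = q ∧ (s ∨ □q). Evaluate φ at each world:
  w0 (successors {w1, w3}): φ is false.
  w1 (successors {w0, w3}): φ is true.
  w2 (successors {w1}): φ is true.
  w3 (successors {w0, w3}): φ is true.
For instance, at w0:
  At w0: q is false, s ∨ □q is true, so q ∧ (s ∨ □q) is false.
    At w0: s is true, □q is true, so s ∨ □q is true.
      At w0: □q requires q at every successor {w1, w3}.
        At w1: q is true.
        At w3: q is true.
      So □q is true at w0.
Satisfying worlds: {w1, w2, w3}

3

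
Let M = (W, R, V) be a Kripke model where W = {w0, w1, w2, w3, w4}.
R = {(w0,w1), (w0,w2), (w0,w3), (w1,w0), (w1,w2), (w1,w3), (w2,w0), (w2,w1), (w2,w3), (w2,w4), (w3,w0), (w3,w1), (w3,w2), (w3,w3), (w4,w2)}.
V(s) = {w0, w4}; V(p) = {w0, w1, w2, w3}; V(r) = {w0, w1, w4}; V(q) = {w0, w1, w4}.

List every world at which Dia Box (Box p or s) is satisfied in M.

w0, w1, w3, w4

Let φ = Dia Box (Box p or s). Evaluate φ at each world:
  w0 (successors {w1, w2, w3}): φ is true.
  w1 (successors {w0, w2, w3}): φ is true.
  w2 (successors {w0, w1, w3, w4}): φ is false.
  w3 (successors {w0, w1, w2, w3}): φ is true.
  w4 (successors {w2}): φ is true.
For instance, at w3:
  At w3: Dia Box (Box p or s) requires Box (Box p or s) at some successor in {w0, w1, w2, w3}.
    Box (Box p or s) holds at w2, so Dia Box (Box p or s) is true at w3.
      At w2: Box (Box p or s) requires Box p or s at every successor {w0, w1, w3, w4}.
        At w0: Box p or s is true.
        At w1: Box p or s is true.
        At w3: Box p or s is true.
        At w4: Box p or s is true.
      So Box (Box p or s) is true at w2.
Satisfying worlds: {w0, w1, w3, w4}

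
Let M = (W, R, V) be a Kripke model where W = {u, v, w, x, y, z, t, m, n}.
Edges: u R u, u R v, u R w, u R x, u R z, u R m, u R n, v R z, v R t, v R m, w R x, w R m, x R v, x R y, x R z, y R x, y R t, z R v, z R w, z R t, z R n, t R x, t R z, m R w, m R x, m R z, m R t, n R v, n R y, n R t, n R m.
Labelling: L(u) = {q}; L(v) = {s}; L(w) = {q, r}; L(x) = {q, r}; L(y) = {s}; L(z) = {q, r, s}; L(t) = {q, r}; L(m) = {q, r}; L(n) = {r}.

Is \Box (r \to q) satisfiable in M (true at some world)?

Yes

Let φ = \Box (r \to q). Evaluate φ at each world:
  u (successors {u, v, w, x, z, m, n}): φ is false.
  v (successors {z, t, m}): φ is true.
  w (successors {x, m}): φ is true.
  x (successors {v, y, z}): φ is true.
  y (successors {x, t}): φ is true.
  z (successors {v, w, t, n}): φ is false.
  t (successors {x, z}): φ is true.
  m (successors {w, x, z, t}): φ is true.
  n (successors {v, y, t, m}): φ is true.
Detail at v (witness):
  At v: \Box (r \to q) requires r \to q at every successor {z, t, m}.
    At z: r \to q is true.
    At t: r \to q is true.
    At m: r \to q is true.
  So \Box (r \to q) is true at v.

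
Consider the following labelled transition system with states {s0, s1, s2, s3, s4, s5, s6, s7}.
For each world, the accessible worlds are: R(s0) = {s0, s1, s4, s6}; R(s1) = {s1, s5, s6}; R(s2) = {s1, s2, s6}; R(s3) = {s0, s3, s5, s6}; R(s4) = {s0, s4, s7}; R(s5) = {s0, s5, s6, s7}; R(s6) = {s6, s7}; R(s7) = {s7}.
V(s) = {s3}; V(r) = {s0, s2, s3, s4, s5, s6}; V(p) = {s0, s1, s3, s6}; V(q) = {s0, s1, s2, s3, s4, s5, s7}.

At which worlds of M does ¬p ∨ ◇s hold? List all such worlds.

Let φ = ¬p ∨ ◇s. Evaluate φ at each world:
  s0 (successors {s0, s1, s4, s6}): φ is false.
  s1 (successors {s1, s5, s6}): φ is false.
  s2 (successors {s1, s2, s6}): φ is true.
  s3 (successors {s0, s3, s5, s6}): φ is true.
  s4 (successors {s0, s4, s7}): φ is true.
  s5 (successors {s0, s5, s6, s7}): φ is true.
  s6 (successors {s6, s7}): φ is false.
  s7 (successors {s7}): φ is true.
For instance, at s1:
  At s1: ¬p is false, ◇s is false, so ¬p ∨ ◇s is false.
    At s1: ◇s requires s at some successor in {s1, s5, s6}.
      At s1: s is false.
      At s5: s is false.
      At s6: s is false.
    So ◇s is false at s1.
Satisfying worlds: {s2, s3, s4, s5, s7}

s2, s3, s4, s5, s7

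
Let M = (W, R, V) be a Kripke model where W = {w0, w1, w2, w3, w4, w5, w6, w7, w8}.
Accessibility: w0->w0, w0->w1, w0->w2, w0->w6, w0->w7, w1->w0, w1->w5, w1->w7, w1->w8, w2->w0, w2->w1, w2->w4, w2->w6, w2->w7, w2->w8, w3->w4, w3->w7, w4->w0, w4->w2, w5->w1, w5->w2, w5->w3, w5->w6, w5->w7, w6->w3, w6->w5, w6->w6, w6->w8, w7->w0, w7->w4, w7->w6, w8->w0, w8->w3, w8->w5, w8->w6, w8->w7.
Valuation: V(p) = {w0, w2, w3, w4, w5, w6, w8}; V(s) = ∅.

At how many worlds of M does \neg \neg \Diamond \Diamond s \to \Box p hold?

Let φ = \neg \neg \Diamond \Diamond s \to \Box p. Evaluate φ at each world:
  w0 (successors {w0, w1, w2, w6, w7}): φ is true.
  w1 (successors {w0, w5, w7, w8}): φ is true.
  w2 (successors {w0, w1, w4, w6, w7, w8}): φ is true.
  w3 (successors {w4, w7}): φ is true.
  w4 (successors {w0, w2}): φ is true.
  w5 (successors {w1, w2, w3, w6, w7}): φ is true.
  w6 (successors {w3, w5, w6, w8}): φ is true.
  w7 (successors {w0, w4, w6}): φ is true.
  w8 (successors {w0, w3, w5, w6, w7}): φ is true.
For instance, at w8:
  At w8: \neg \neg \Diamond \Diamond s is false, \Box p is false, so \neg \neg \Diamond \Diamond s \to \Box p is true.
    At w8: \neg \Diamond \Diamond s is true, so \neg \neg \Diamond \Diamond s is false.
      At w8: \Diamond \Diamond s is false, so \neg \Diamond \Diamond s is true.
    At w8: \Box p requires p at every successor {w0, w3, w5, w6, w7}.
      p fails at w7, so \Box p is false at w8.
Satisfying worlds: {w0, w1, w2, w3, w4, w5, w6, w7, w8}

9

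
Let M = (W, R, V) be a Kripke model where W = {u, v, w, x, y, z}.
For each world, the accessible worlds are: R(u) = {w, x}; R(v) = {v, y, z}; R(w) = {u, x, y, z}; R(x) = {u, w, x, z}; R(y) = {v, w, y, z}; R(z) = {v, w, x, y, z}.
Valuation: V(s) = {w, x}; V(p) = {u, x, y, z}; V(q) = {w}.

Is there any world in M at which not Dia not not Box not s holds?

Let φ = not Dia not not Box not s. Evaluate φ at each world:
  u (successors {w, x}): φ is true.
  v (successors {v, y, z}): φ is false.
  w (successors {u, x, y, z}): φ is true.
  x (successors {u, w, x, z}): φ is true.
  y (successors {v, w, y, z}): φ is false.
  z (successors {v, w, x, y, z}): φ is false.
Detail at u (witness):
  At u: Dia not not Box not s is false, so not Dia not not Box not s is true.
    At u: Dia not not Box not s requires not not Box not s at some successor in {w, x}.
      At w: not not Box not s is false.
      At x: not not Box not s is false.
    So Dia not not Box not s is false at u.

Yes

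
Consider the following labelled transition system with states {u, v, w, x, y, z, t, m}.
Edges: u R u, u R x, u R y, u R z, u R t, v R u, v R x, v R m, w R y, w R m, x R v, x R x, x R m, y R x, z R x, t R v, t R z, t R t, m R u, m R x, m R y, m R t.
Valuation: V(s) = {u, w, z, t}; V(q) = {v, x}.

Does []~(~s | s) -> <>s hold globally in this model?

Yes

Recall that []ψ holds at a world iff ψ holds at every accessible world, and <>ψ holds iff ψ holds at some accessible world.
Let φ = []~(~s | s) -> <>s. Evaluate φ at each world:
  u (successors {u, x, y, z, t}): φ is true.
  v (successors {u, x, m}): φ is true.
  w (successors {y, m}): φ is true.
  x (successors {v, x, m}): φ is true.
  y (successors {x}): φ is true.
  z (successors {x}): φ is true.
  t (successors {v, z, t}): φ is true.
  m (successors {u, x, y, t}): φ is true.
For instance, at u:
  At u: []~(~s | s) is false, <>s is true, so []~(~s | s) -> <>s is true.
    At u: []~(~s | s) requires ~(~s | s) at every successor {u, x, y, z, t}.
      ~(~s | s) fails at u, so []~(~s | s) is false at u.
    At u: <>s requires s at some successor in {u, x, y, z, t}.
      s holds at u, so <>s is true at u.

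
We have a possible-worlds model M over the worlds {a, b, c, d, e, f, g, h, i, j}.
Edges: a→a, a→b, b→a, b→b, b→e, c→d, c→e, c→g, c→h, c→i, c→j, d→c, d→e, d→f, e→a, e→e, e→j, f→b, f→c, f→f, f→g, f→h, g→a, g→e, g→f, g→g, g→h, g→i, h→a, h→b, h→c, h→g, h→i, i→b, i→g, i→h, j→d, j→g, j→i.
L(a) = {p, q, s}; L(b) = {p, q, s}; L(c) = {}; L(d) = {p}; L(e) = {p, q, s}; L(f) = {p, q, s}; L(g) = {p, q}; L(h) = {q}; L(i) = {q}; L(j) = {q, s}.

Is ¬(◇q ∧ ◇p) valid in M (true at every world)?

No

Let φ = ¬(◇q ∧ ◇p). Evaluate φ at each world:
  a (successors {a, b}): φ is false.
  b (successors {a, b, e}): φ is false.
  c (successors {d, e, g, h, i, j}): φ is false.
  d (successors {c, e, f}): φ is false.
  e (successors {a, e, j}): φ is false.
  f (successors {b, c, f, g, h}): φ is false.
  g (successors {a, e, f, g, h, i}): φ is false.
  h (successors {a, b, c, g, i}): φ is false.
  i (successors {b, g, h}): φ is false.
  j (successors {d, g, i}): φ is false.
Detail at a (counterexample):
  At a: ◇q ∧ ◇p is true, so ¬(◇q ∧ ◇p) is false.
    At a: ◇q is true, ◇p is true, so ◇q ∧ ◇p is true.
      At a: ◇q requires q at some successor in {a, b}.
        q holds at a, so ◇q is true at a.
      At a: ◇p requires p at some successor in {a, b}.
        p holds at a, so ◇p is true at a.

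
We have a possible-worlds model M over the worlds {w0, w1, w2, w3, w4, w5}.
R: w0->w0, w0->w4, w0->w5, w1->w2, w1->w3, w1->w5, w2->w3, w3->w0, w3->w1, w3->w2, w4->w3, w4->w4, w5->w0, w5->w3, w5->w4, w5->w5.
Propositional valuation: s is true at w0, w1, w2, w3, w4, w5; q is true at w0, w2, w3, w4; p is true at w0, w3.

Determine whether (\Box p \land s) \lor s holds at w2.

Yes

At w2: \Box p \land s is true, s is true, so (\Box p \land s) \lor s is true.
  At w2: \Box p is true, s is true, so \Box p \land s is true.
    At w2: \Box p requires p at every successor {w3}.
      At w3: p is true.
    So \Box p is true at w2.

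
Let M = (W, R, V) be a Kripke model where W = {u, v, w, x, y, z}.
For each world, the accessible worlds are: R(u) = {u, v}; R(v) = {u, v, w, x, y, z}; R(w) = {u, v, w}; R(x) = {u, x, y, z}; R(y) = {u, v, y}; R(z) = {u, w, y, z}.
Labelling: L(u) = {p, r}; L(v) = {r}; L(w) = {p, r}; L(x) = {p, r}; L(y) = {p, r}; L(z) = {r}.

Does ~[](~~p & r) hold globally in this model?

Let φ = ~[](~~p & r). Evaluate φ at each world:
  u (successors {u, v}): φ is true.
  v (successors {u, v, w, x, y, z}): φ is true.
  w (successors {u, v, w}): φ is true.
  x (successors {u, x, y, z}): φ is true.
  y (successors {u, v, y}): φ is true.
  z (successors {u, w, y, z}): φ is true.
For instance, at x:
  At x: [](~~p & r) is false, so ~[](~~p & r) is true.
    At x: [](~~p & r) requires ~~p & r at every successor {u, x, y, z}.
      ~~p & r fails at z, so [](~~p & r) is false at x.

Yes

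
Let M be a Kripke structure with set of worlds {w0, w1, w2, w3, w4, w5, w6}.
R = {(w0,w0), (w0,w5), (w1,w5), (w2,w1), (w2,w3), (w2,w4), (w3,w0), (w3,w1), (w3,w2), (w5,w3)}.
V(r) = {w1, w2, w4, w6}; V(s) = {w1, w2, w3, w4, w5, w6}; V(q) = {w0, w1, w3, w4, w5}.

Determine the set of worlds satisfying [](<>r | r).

Let φ = [](<>r | r). Evaluate φ at each world:
  w0 (successors {w0, w5}): φ is false.
  w1 (successors {w5}): φ is false.
  w2 (successors {w1, w3, w4}): φ is true.
  w3 (successors {w0, w1, w2}): φ is false.
  w4 (successors ∅): φ is true.
  w5 (successors {w3}): φ is true.
  w6 (successors ∅): φ is true.
For instance, at w2:
  At w2: [](<>r | r) requires <>r | r at every successor {w1, w3, w4}.
      At w1: <>r is false, r is true, so <>r | r is true.
      At w3: <>r is true, r is false, so <>r | r is true.
      At w4: <>r is false, r is true, so <>r | r is true.
  So [](<>r | r) is true at w2.
Satisfying worlds: {w2, w4, w5, w6}

w2, w4, w5, w6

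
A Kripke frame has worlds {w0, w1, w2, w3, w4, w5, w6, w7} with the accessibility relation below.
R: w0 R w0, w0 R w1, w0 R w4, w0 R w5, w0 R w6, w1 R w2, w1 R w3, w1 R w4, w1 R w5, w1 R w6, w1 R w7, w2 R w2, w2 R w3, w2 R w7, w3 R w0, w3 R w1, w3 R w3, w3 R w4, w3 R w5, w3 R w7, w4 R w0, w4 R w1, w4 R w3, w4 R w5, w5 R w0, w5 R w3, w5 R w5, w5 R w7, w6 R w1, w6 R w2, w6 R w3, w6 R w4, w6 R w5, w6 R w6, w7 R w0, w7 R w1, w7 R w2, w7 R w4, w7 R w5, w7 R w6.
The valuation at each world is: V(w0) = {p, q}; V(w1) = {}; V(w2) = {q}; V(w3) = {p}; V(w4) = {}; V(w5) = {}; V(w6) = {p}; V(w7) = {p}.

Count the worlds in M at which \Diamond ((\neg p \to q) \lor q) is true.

Let φ = \Diamond ((\neg p \to q) \lor q). Evaluate φ at each world:
  w0 (successors {w0, w1, w4, w5, w6}): φ is true.
  w1 (successors {w2, w3, w4, w5, w6, w7}): φ is true.
  w2 (successors {w2, w3, w7}): φ is true.
  w3 (successors {w0, w1, w3, w4, w5, w7}): φ is true.
  w4 (successors {w0, w1, w3, w5}): φ is true.
  w5 (successors {w0, w3, w5, w7}): φ is true.
  w6 (successors {w1, w2, w3, w4, w5, w6}): φ is true.
  w7 (successors {w0, w1, w2, w4, w5, w6}): φ is true.
For instance, at w5:
  At w5: \Diamond ((\neg p \to q) \lor q) requires (\neg p \to q) \lor q at some successor in {w0, w3, w5, w7}.
    (\neg p \to q) \lor q holds at w0, so \Diamond ((\neg p \to q) \lor q) is true at w5.
Satisfying worlds: {w0, w1, w2, w3, w4, w5, w6, w7}

8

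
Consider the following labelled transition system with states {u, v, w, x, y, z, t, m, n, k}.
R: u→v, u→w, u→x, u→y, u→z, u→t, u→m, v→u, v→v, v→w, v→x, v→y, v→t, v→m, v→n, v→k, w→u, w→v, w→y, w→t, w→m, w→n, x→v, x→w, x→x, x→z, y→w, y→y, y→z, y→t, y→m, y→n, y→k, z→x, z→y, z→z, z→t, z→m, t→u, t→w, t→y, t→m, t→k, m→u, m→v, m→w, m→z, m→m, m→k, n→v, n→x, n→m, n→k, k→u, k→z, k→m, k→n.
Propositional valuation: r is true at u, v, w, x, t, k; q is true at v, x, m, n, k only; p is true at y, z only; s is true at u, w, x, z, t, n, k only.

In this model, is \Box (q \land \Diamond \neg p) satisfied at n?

Recall that \Box ψ holds at a world iff ψ holds at every accessible world, and \Diamond ψ holds iff ψ holds at some accessible world.
At n: \Box (q \land \Diamond \neg p) requires q \land \Diamond \neg p at every successor {v, x, m, k}.
  At v: q \land \Diamond \neg p is true.
  At x: q \land \Diamond \neg p is true.
  At m: q \land \Diamond \neg p is true.
  At k: q \land \Diamond \neg p is true.
So \Box (q \land \Diamond \neg p) is true at n.

Yes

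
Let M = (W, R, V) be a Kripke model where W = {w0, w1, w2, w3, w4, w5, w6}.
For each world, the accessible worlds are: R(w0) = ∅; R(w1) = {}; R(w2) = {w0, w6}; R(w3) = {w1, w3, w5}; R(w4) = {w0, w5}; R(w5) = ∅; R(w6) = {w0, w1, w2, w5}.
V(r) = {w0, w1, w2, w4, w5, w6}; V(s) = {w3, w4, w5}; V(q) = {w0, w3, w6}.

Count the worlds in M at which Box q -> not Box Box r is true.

Recall that Box ψ holds at a world iff ψ holds at every accessible world, and Dia ψ holds iff ψ holds at some accessible world.
Let φ = Box q -> not Box Box r. Evaluate φ at each world:
  w0 (successors ∅): φ is false.
  w1 (successors ∅): φ is false.
  w2 (successors {w0, w6}): φ is false.
  w3 (successors {w1, w3, w5}): φ is true.
  w4 (successors {w0, w5}): φ is true.
  w5 (successors ∅): φ is false.
  w6 (successors {w0, w1, w2, w5}): φ is true.
For instance, at w4:
  At w4: Box q is false, not Box Box r is false, so Box q -> not Box Box r is true.
    At w4: Box q requires q at every successor {w0, w5}.
      q fails at w5, so Box q is false at w4.
    At w4: Box Box r is true, so not Box Box r is false.
      At w4: Box Box r requires Box r at every successor {w0, w5}.
        At w0: Box r is true.
        At w5: Box r is true.
      So Box Box r is true at w4.
Satisfying worlds: {w3, w4, w6}

3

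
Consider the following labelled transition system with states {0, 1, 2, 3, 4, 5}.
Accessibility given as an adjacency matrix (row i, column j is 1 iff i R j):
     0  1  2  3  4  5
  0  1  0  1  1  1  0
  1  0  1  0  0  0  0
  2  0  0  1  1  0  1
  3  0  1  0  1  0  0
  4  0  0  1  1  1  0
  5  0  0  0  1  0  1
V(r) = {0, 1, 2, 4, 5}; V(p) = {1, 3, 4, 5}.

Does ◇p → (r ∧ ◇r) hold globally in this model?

Let φ = ◇p → (r ∧ ◇r). Evaluate φ at each world:
  0 (successors {0, 2, 3, 4}): φ is true.
  1 (successors {1}): φ is true.
  2 (successors {2, 3, 5}): φ is true.
  3 (successors {1, 3}): φ is false.
  4 (successors {2, 3, 4}): φ is true.
  5 (successors {3, 5}): φ is true.
Detail at 3 (counterexample):
  At 3: ◇p is true, r ∧ ◇r is false, so ◇p → (r ∧ ◇r) is false.
    At 3: ◇p requires p at some successor in {1, 3}.
      p holds at 1, so ◇p is true at 3.
    At 3: r is false, ◇r is true, so r ∧ ◇r is false.
      At 3: ◇r requires r at some successor in {1, 3}.
        r holds at 1, so ◇r is true at 3.

No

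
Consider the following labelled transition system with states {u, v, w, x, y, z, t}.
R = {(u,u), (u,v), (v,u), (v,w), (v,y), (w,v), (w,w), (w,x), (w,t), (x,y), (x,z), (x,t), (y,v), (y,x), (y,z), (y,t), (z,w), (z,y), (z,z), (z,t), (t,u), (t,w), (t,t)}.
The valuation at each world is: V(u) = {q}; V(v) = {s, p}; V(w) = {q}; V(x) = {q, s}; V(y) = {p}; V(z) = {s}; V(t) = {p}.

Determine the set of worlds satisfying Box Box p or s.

v, x, z

Let φ = Box Box p or s. Evaluate φ at each world:
  u (successors {u, v}): φ is false.
  v (successors {u, w, y}): φ is true.
  w (successors {v, w, x, t}): φ is false.
  x (successors {y, z, t}): φ is true.
  y (successors {v, x, z, t}): φ is false.
  z (successors {w, y, z, t}): φ is true.
  t (successors {u, w, t}): φ is false.
For instance, at z:
  At z: Box Box p is false, s is true, so Box Box p or s is true.
    At z: Box Box p requires Box p at every successor {w, y, z, t}.
      Box p fails at w, so Box Box p is false at z.
Satisfying worlds: {v, x, z}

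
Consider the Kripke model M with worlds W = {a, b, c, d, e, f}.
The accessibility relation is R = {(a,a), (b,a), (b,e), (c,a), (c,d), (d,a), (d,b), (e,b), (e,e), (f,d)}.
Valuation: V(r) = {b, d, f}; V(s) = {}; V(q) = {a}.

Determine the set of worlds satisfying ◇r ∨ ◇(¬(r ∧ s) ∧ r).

Recall that ◇ψ holds at a world iff ψ holds at some accessible world.
Let φ = ◇r ∨ ◇(¬(r ∧ s) ∧ r). Evaluate φ at each world:
  a (successors {a}): φ is false.
  b (successors {a, e}): φ is false.
  c (successors {a, d}): φ is true.
  d (successors {a, b}): φ is true.
  e (successors {b, e}): φ is true.
  f (successors {d}): φ is true.
For instance, at b:
  At b: ◇r is false, ◇(¬(r ∧ s) ∧ r) is false, so ◇r ∨ ◇(¬(r ∧ s) ∧ r) is false.
    At b: ◇r requires r at some successor in {a, e}.
      At a: r is false.
      At e: r is false.
    So ◇r is false at b.
    At b: ◇(¬(r ∧ s) ∧ r) requires ¬(r ∧ s) ∧ r at some successor in {a, e}.
      At a: ¬(r ∧ s) ∧ r is false.
      At e: ¬(r ∧ s) ∧ r is false.
    So ◇(¬(r ∧ s) ∧ r) is false at b.
Satisfying worlds: {c, d, e, f}

c, d, e, f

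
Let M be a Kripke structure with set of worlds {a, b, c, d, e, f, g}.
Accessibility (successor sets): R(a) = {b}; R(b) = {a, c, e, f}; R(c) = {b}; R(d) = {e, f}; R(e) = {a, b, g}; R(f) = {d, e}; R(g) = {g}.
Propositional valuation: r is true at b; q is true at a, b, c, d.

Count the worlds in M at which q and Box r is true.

Let φ = q and Box r. Evaluate φ at each world:
  a (successors {b}): φ is true.
  b (successors {a, c, e, f}): φ is false.
  c (successors {b}): φ is true.
  d (successors {e, f}): φ is false.
  e (successors {a, b, g}): φ is false.
  f (successors {d, e}): φ is false.
  g (successors {g}): φ is false.
For instance, at d:
  At d: q is true, Box r is false, so q and Box r is false.
    At d: Box r requires r at every successor {e, f}.
      r fails at e, so Box r is false at d.
Satisfying worlds: {a, c}

2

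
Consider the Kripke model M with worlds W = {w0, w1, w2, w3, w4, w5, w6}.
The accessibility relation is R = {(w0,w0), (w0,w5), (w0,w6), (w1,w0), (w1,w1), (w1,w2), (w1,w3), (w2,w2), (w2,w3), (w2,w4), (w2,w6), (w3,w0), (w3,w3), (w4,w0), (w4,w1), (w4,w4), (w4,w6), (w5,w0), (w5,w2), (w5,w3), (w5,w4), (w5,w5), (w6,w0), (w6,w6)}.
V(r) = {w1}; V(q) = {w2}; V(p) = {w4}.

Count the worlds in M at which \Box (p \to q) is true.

4

Let φ = \Box (p \to q). Evaluate φ at each world:
  w0 (successors {w0, w5, w6}): φ is true.
  w1 (successors {w0, w1, w2, w3}): φ is true.
  w2 (successors {w2, w3, w4, w6}): φ is false.
  w3 (successors {w0, w3}): φ is true.
  w4 (successors {w0, w1, w4, w6}): φ is false.
  w5 (successors {w0, w2, w3, w4, w5}): φ is false.
  w6 (successors {w0, w6}): φ is true.
For instance, at w2:
  At w2: \Box (p \to q) requires p \to q at every successor {w2, w3, w4, w6}.
    p \to q fails at w4, so \Box (p \to q) is false at w2.
Satisfying worlds: {w0, w1, w3, w6}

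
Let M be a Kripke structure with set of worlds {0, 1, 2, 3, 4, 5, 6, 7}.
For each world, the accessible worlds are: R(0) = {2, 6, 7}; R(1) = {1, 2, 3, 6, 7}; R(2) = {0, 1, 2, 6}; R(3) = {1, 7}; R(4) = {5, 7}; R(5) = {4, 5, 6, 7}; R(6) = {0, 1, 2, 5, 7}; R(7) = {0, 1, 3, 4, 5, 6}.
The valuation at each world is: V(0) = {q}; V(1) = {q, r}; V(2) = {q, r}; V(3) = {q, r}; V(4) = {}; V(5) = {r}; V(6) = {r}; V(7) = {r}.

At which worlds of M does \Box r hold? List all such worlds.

Let φ = \Box r. Evaluate φ at each world:
  0 (successors {2, 6, 7}): φ is true.
  1 (successors {1, 2, 3, 6, 7}): φ is true.
  2 (successors {0, 1, 2, 6}): φ is false.
  3 (successors {1, 7}): φ is true.
  4 (successors {5, 7}): φ is true.
  5 (successors {4, 5, 6, 7}): φ is false.
  6 (successors {0, 1, 2, 5, 7}): φ is false.
  7 (successors {0, 1, 3, 4, 5, 6}): φ is false.
For instance, at 5:
  At 5: \Box r requires r at every successor {4, 5, 6, 7}.
    r fails at 4, so \Box r is false at 5.
Satisfying worlds: {0, 1, 3, 4}

0, 1, 3, 4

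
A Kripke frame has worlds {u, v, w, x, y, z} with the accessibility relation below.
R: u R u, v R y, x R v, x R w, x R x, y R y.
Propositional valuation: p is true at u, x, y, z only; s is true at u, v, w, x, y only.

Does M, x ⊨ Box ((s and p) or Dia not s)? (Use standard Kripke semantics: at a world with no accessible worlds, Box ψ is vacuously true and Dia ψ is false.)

At x: Box ((s and p) or Dia not s) requires (s and p) or Dia not s at every successor {v, w, x}.
  (s and p) or Dia not s fails at v, so Box ((s and p) or Dia not s) is false at x.
    At v: s and p is false, Dia not s is false, so (s and p) or Dia not s is false.
      At v: Dia not s requires not s at some successor in {y}.
        At y: not s is false.
      So Dia not s is false at v.

No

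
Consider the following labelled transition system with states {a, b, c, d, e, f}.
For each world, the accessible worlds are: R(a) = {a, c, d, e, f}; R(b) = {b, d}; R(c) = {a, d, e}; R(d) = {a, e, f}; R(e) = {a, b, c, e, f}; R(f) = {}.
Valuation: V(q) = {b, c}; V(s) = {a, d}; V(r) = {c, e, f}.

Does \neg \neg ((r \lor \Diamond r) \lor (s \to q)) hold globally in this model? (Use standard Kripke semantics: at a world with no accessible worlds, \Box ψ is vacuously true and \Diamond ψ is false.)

Let φ = \neg \neg ((r \lor \Diamond r) \lor (s \to q)). Evaluate φ at each world:
  a (successors {a, c, d, e, f}): φ is true.
  b (successors {b, d}): φ is true.
  c (successors {a, d, e}): φ is true.
  d (successors {a, e, f}): φ is true.
  e (successors {a, b, c, e, f}): φ is true.
  f (successors ∅): φ is true.
For instance, at a:
  At a: \neg ((r \lor \Diamond r) \lor (s \to q)) is false, so \neg \neg ((r \lor \Diamond r) \lor (s \to q)) is true.
    At a: (r \lor \Diamond r) \lor (s \to q) is true, so \neg ((r \lor \Diamond r) \lor (s \to q)) is false.
      At a: r \lor \Diamond r is true, s \to q is false, so (r \lor \Diamond r) \lor (s \to q) is true.

Yes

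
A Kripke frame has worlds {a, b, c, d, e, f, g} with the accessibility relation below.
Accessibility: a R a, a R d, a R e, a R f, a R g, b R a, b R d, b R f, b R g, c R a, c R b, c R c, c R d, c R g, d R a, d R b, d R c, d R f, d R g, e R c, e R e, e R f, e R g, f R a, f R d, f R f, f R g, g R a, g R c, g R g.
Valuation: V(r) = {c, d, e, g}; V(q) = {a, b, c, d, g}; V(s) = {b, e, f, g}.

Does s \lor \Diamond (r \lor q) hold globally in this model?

Let φ = s \lor \Diamond (r \lor q). Evaluate φ at each world:
  a (successors {a, d, e, f, g}): φ is true.
  b (successors {a, d, f, g}): φ is true.
  c (successors {a, b, c, d, g}): φ is true.
  d (successors {a, b, c, f, g}): φ is true.
  e (successors {c, e, f, g}): φ is true.
  f (successors {a, d, f, g}): φ is true.
  g (successors {a, c, g}): φ is true.
For instance, at d:
  At d: s is false, \Diamond (r \lor q) is true, so s \lor \Diamond (r \lor q) is true.
    At d: \Diamond (r \lor q) requires r \lor q at some successor in {a, b, c, f, g}.
      r \lor q holds at a, so \Diamond (r \lor q) is true at d.

Yes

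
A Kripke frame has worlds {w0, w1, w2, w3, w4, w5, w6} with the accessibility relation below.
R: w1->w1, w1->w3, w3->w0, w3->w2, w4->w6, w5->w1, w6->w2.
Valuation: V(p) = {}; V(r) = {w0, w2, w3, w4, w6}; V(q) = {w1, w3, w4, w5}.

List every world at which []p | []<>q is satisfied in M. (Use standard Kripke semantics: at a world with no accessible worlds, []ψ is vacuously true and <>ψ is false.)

Recall that []ψ holds at a world iff ψ holds at every accessible world, and <>ψ holds iff ψ holds at some accessible world.
Let φ = []p | []<>q. Evaluate φ at each world:
  w0 (successors ∅): φ is true.
  w1 (successors {w1, w3}): φ is false.
  w2 (successors ∅): φ is true.
  w3 (successors {w0, w2}): φ is false.
  w4 (successors {w6}): φ is false.
  w5 (successors {w1}): φ is true.
  w6 (successors {w2}): φ is false.
For instance, at w4:
  At w4: []p is false, []<>q is false, so []p | []<>q is false.
    At w4: []p requires p at every successor {w6}.
      p fails at w6, so []p is false at w4.
    At w4: []<>q requires <>q at every successor {w6}.
      <>q fails at w6, so []<>q is false at w4.
Satisfying worlds: {w0, w2, w5}

w0, w2, w5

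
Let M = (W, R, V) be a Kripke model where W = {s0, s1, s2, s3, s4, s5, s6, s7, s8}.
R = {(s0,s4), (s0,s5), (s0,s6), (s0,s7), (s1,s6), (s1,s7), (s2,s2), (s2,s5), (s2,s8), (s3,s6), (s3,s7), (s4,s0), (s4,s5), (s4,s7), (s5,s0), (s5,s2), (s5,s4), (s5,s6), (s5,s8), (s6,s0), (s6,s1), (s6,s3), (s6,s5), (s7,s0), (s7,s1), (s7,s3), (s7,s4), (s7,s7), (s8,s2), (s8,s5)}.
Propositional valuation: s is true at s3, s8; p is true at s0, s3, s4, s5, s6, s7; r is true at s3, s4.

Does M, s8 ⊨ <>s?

At s8: <>s requires s at some successor in {s2, s5}.
  At s2: s is false.
  At s5: s is false.
So <>s is false at s8.

No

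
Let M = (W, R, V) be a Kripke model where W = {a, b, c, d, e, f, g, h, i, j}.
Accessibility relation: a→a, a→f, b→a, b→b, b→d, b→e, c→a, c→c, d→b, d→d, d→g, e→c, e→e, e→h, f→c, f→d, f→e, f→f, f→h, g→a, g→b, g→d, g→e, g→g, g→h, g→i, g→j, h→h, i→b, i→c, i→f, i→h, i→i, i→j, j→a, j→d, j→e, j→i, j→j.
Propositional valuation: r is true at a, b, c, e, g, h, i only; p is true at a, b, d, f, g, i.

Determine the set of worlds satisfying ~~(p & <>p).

Let φ = ~~(p & <>p). Evaluate φ at each world:
  a (successors {a, f}): φ is true.
  b (successors {a, b, d, e}): φ is true.
  c (successors {a, c}): φ is false.
  d (successors {b, d, g}): φ is true.
  e (successors {c, e, h}): φ is false.
  f (successors {c, d, e, f, h}): φ is true.
  g (successors {a, b, d, e, g, h, i, j}): φ is true.
  h (successors {h}): φ is false.
  i (successors {b, c, f, h, i, j}): φ is true.
  j (successors {a, d, e, i, j}): φ is false.
For instance, at a:
  At a: ~(p & <>p) is false, so ~~(p & <>p) is true.
    At a: p & <>p is true, so ~(p & <>p) is false.
      At a: p is true, <>p is true, so p & <>p is true.
Satisfying worlds: {a, b, d, f, g, i}

a, b, d, f, g, i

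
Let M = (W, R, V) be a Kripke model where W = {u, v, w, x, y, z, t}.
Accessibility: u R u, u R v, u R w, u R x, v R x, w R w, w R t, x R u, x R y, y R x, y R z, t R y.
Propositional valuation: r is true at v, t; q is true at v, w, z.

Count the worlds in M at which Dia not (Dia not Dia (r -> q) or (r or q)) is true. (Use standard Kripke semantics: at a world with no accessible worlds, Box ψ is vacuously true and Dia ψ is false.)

Let φ = Dia not (Dia not Dia (r -> q) or (r or q)). Evaluate φ at each world:
  u (successors {u, v, w, x}): φ is true.
  v (successors {x}): φ is true.
  w (successors {w, t}): φ is false.
  x (successors {u, y}): φ is true.
  y (successors {x, z}): φ is true.
  z (successors ∅): φ is false.
  t (successors {y}): φ is false.
For instance, at y:
  At y: Dia not (Dia not Dia (r -> q) or (r or q)) requires not (Dia not Dia (r -> q) or (r or q)) at some successor in {x, z}.
    not (Dia not Dia (r -> q) or (r or q)) holds at x, so Dia not (Dia not Dia (r -> q) or (r or q)) is true at y.
      At x: Dia not Dia (r -> q) or (r or q) is false, so not (Dia not Dia (r -> q) or (r or q)) is true.
Satisfying worlds: {u, v, x, y}

4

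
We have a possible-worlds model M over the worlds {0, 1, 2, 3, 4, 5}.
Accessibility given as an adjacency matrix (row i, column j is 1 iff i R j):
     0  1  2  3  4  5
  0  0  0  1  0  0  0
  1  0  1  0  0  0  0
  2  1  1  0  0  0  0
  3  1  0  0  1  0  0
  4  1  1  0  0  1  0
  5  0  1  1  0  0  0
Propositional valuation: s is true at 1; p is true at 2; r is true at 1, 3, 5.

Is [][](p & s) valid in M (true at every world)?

Let φ = [][](p & s). Evaluate φ at each world:
  0 (successors {2}): φ is false.
  1 (successors {1}): φ is false.
  2 (successors {0, 1}): φ is false.
  3 (successors {0, 3}): φ is false.
  4 (successors {0, 1, 4}): φ is false.
  5 (successors {1, 2}): φ is false.
Detail at 0 (counterexample):
  At 0: [][](p & s) requires [](p & s) at every successor {2}.
    [](p & s) fails at 2, so [][](p & s) is false at 0.
      At 2: [](p & s) requires p & s at every successor {0, 1}.
        p & s fails at 0, so [](p & s) is false at 2.

No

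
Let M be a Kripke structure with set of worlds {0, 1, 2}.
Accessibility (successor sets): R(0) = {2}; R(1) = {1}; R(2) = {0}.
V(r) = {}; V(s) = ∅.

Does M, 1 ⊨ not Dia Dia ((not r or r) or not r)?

Recall that Dia ψ holds at a world iff ψ holds at some accessible world.
At 1: Dia Dia ((not r or r) or not r) is true, so not Dia Dia ((not r or r) or not r) is false.
  At 1: Dia Dia ((not r or r) or not r) requires Dia ((not r or r) or not r) at some successor in {1}.
    Dia ((not r or r) or not r) holds at 1, so Dia Dia ((not r or r) or not r) is true at 1.
      At 1: Dia ((not r or r) or not r) requires (not r or r) or not r at some successor in {1}.
        (not r or r) or not r holds at 1, so Dia ((not r or r) or not r) is true at 1.

No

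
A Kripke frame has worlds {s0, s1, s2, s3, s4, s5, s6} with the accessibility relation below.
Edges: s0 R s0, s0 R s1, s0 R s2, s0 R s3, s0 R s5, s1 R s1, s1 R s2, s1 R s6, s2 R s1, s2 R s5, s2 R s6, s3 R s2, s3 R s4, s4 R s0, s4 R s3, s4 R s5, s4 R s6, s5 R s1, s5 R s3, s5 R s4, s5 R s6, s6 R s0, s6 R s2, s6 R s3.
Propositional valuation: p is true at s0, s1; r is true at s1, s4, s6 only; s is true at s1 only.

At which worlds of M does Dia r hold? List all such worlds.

s0, s1, s2, s3, s4, s5

Let φ = Dia r. Evaluate φ at each world:
  s0 (successors {s0, s1, s2, s3, s5}): φ is true.
  s1 (successors {s1, s2, s6}): φ is true.
  s2 (successors {s1, s5, s6}): φ is true.
  s3 (successors {s2, s4}): φ is true.
  s4 (successors {s0, s3, s5, s6}): φ is true.
  s5 (successors {s1, s3, s4, s6}): φ is true.
  s6 (successors {s0, s2, s3}): φ is false.
For instance, at s6:
  At s6: Dia r requires r at some successor in {s0, s2, s3}.
    At s0: r is false.
    At s2: r is false.
    At s3: r is false.
  So Dia r is false at s6.
Satisfying worlds: {s0, s1, s2, s3, s4, s5}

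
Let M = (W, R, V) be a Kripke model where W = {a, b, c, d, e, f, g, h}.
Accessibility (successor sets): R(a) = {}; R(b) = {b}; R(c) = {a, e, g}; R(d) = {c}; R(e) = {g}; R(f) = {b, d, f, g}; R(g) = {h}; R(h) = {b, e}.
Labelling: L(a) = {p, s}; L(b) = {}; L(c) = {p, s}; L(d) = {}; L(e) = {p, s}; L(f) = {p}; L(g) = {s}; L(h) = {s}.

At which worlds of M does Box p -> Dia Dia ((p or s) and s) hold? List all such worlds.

b, c, d, e, f, g, h

Let φ = Box p -> Dia Dia ((p or s) and s). Evaluate φ at each world:
  a (successors ∅): φ is false.
  b (successors {b}): φ is true.
  c (successors {a, e, g}): φ is true.
  d (successors {c}): φ is true.
  e (successors {g}): φ is true.
  f (successors {b, d, f, g}): φ is true.
  g (successors {h}): φ is true.
  h (successors {b, e}): φ is true.
For instance, at d:
  At d: Box p is true, Dia Dia ((p or s) and s) is true, so Box p -> Dia Dia ((p or s) and s) is true.
    At d: Box p requires p at every successor {c}.
      At c: p is true.
    So Box p is true at d.
    At d: Dia Dia ((p or s) and s) requires Dia ((p or s) and s) at some successor in {c}.
      Dia ((p or s) and s) holds at c, so Dia Dia ((p or s) and s) is true at d.
Satisfying worlds: {b, c, d, e, f, g, h}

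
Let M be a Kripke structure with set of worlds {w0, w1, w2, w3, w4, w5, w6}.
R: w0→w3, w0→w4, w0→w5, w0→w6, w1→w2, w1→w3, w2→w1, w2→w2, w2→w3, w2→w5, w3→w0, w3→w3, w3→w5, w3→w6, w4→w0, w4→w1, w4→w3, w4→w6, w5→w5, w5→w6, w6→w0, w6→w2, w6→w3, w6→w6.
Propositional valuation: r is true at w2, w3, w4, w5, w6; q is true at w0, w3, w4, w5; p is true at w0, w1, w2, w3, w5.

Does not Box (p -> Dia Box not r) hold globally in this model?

Let φ = not Box (p -> Dia Box not r). Evaluate φ at each world:
  w0 (successors {w3, w4, w5, w6}): φ is true.
  w1 (successors {w2, w3}): φ is true.
  w2 (successors {w1, w2, w3, w5}): φ is true.
  w3 (successors {w0, w3, w5, w6}): φ is true.
  w4 (successors {w0, w1, w3, w6}): φ is true.
  w5 (successors {w5, w6}): φ is true.
  w6 (successors {w0, w2, w3, w6}): φ is true.
For instance, at w1:
  At w1: Box (p -> Dia Box not r) is false, so not Box (p -> Dia Box not r) is true.
    At w1: Box (p -> Dia Box not r) requires p -> Dia Box not r at every successor {w2, w3}.
      p -> Dia Box not r fails at w2, so Box (p -> Dia Box not r) is false at w1.

Yes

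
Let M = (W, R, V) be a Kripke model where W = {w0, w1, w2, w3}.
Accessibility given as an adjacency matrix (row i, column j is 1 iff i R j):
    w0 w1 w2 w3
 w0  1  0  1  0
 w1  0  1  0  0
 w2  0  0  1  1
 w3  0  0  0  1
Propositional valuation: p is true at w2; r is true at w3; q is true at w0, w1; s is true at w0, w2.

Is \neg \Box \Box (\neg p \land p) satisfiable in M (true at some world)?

Recall that \Box ψ holds at a world iff ψ holds at every accessible world, and \Diamond ψ holds iff ψ holds at some accessible world.
Let φ = \neg \Box \Box (\neg p \land p). Evaluate φ at each world:
  w0 (successors {w0, w2}): φ is true.
  w1 (successors {w1}): φ is true.
  w2 (successors {w2, w3}): φ is true.
  w3 (successors {w3}): φ is true.
Detail at w0 (witness):
  At w0: \Box \Box (\neg p \land p) is false, so \neg \Box \Box (\neg p \land p) is true.
    At w0: \Box \Box (\neg p \land p) requires \Box (\neg p \land p) at every successor {w0, w2}.
      \Box (\neg p \land p) fails at w0, so \Box \Box (\neg p \land p) is false at w0.

Yes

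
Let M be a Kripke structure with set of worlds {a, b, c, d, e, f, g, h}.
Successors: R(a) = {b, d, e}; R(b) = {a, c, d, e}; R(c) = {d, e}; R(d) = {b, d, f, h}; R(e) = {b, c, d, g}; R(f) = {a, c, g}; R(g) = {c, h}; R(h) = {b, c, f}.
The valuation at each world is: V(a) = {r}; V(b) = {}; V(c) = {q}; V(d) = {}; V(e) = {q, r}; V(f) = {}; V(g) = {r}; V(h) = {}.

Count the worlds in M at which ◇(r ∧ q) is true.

3

Let φ = ◇(r ∧ q). Evaluate φ at each world:
  a (successors {b, d, e}): φ is true.
  b (successors {a, c, d, e}): φ is true.
  c (successors {d, e}): φ is true.
  d (successors {b, d, f, h}): φ is false.
  e (successors {b, c, d, g}): φ is false.
  f (successors {a, c, g}): φ is false.
  g (successors {c, h}): φ is false.
  h (successors {b, c, f}): φ is false.
For instance, at e:
  At e: ◇(r ∧ q) requires r ∧ q at some successor in {b, c, d, g}.
    At b: r ∧ q is false.
    At c: r ∧ q is false.
    At d: r ∧ q is false.
    At g: r ∧ q is false.
  So ◇(r ∧ q) is false at e.
Satisfying worlds: {a, b, c}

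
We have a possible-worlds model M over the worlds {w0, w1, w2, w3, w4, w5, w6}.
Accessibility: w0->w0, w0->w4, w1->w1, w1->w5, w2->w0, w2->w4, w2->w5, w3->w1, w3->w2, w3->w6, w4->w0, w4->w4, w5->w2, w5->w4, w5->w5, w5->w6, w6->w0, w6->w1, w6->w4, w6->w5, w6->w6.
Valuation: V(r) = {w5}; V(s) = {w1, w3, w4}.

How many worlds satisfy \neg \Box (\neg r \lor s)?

Let φ = \neg \Box (\neg r \lor s). Evaluate φ at each world:
  w0 (successors {w0, w4}): φ is false.
  w1 (successors {w1, w5}): φ is true.
  w2 (successors {w0, w4, w5}): φ is true.
  w3 (successors {w1, w2, w6}): φ is false.
  w4 (successors {w0, w4}): φ is false.
  w5 (successors {w2, w4, w5, w6}): φ is true.
  w6 (successors {w0, w1, w4, w5, w6}): φ is true.
For instance, at w4:
  At w4: \Box (\neg r \lor s) is true, so \neg \Box (\neg r \lor s) is false.
    At w4: \Box (\neg r \lor s) requires \neg r \lor s at every successor {w0, w4}.
      At w0: \neg r \lor s is true.
      At w4: \neg r \lor s is true.
    So \Box (\neg r \lor s) is true at w4.
Satisfying worlds: {w1, w2, w5, w6}

4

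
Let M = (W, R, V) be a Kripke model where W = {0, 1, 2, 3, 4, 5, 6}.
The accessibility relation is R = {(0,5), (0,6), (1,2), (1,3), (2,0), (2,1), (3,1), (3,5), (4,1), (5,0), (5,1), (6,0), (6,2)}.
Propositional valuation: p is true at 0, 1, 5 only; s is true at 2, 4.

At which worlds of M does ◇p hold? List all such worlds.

Recall that ◇ψ holds at a world iff ψ holds at some accessible world.
Let φ = ◇p. Evaluate φ at each world:
  0 (successors {5, 6}): φ is true.
  1 (successors {2, 3}): φ is false.
  2 (successors {0, 1}): φ is true.
  3 (successors {1, 5}): φ is true.
  4 (successors {1}): φ is true.
  5 (successors {0, 1}): φ is true.
  6 (successors {0, 2}): φ is true.
For instance, at 1:
  At 1: ◇p requires p at some successor in {2, 3}.
    At 2: p is false.
    At 3: p is false.
  So ◇p is false at 1.
Satisfying worlds: {0, 2, 3, 4, 5, 6}

0, 2, 3, 4, 5, 6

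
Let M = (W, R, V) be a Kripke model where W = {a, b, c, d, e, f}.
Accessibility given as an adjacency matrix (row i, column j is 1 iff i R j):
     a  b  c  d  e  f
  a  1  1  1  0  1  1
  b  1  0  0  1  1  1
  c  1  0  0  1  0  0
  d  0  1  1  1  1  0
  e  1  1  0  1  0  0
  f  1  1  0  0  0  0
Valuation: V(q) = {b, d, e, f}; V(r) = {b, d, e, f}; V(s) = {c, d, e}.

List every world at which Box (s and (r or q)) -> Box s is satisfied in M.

a, b, c, d, e, f

Let φ = Box (s and (r or q)) -> Box s. Evaluate φ at each world:
  a (successors {a, b, c, e, f}): φ is true.
  b (successors {a, d, e, f}): φ is true.
  c (successors {a, d}): φ is true.
  d (successors {b, c, d, e}): φ is true.
  e (successors {a, b, d}): φ is true.
  f (successors {a, b}): φ is true.
For instance, at e:
  At e: Box (s and (r or q)) is false, Box s is false, so Box (s and (r or q)) -> Box s is true.
    At e: Box (s and (r or q)) requires s and (r or q) at every successor {a, b, d}.
      s and (r or q) fails at a, so Box (s and (r or q)) is false at e.
    At e: Box s requires s at every successor {a, b, d}.
      s fails at a, so Box s is false at e.
Satisfying worlds: {a, b, c, d, e, f}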